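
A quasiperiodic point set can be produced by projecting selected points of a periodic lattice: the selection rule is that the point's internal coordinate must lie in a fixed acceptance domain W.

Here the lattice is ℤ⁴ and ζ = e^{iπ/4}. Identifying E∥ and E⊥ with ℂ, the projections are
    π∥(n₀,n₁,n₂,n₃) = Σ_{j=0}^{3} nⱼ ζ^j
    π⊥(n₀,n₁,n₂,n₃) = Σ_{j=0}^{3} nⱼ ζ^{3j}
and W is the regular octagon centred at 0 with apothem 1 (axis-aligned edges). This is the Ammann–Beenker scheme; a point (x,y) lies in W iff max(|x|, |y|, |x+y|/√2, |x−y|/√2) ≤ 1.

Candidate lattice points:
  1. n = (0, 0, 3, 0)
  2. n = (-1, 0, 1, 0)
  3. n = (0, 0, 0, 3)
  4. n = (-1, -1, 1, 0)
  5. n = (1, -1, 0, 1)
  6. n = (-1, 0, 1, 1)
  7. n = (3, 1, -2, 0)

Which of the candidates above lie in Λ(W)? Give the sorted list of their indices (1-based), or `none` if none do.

π⊥(n) = n₀ + n₁ζ³ + n₂ζ⁶ + n₃ζ⁹ where ζ = e^{iπ/4}.
candidate 1: n = (0, 0, 3, 0) → π⊥ ≈ (+0.0000, -3.0000); max(|x|,|y|,|x±y|/√2) = 3.0000 > 1 ⇒ ∉ W
candidate 2: n = (-1, 0, 1, 0) → π⊥ ≈ (-1.0000, -1.0000); max(|x|,|y|,|x±y|/√2) = 1.4142 > 1 ⇒ ∉ W
candidate 3: n = (0, 0, 0, 3) → π⊥ ≈ (+2.1213, +2.1213); max(|x|,|y|,|x±y|/√2) = 3.0000 > 1 ⇒ ∉ W
candidate 4: n = (-1, -1, 1, 0) → π⊥ ≈ (-0.2929, -1.7071); max(|x|,|y|,|x±y|/√2) = 1.7071 > 1 ⇒ ∉ W
candidate 5: n = (1, -1, 0, 1) → π⊥ ≈ (+2.4142, +0.0000); max(|x|,|y|,|x±y|/√2) = 2.4142 > 1 ⇒ ∉ W
candidate 6: n = (-1, 0, 1, 1) → π⊥ ≈ (-0.2929, -0.2929); max(|x|,|y|,|x±y|/√2) = 0.4142 ≤ 1 ⇒ ∈ W
candidate 7: n = (3, 1, -2, 0) → π⊥ ≈ (+2.2929, +2.7071); max(|x|,|y|,|x±y|/√2) = 3.5355 > 1 ⇒ ∉ W

6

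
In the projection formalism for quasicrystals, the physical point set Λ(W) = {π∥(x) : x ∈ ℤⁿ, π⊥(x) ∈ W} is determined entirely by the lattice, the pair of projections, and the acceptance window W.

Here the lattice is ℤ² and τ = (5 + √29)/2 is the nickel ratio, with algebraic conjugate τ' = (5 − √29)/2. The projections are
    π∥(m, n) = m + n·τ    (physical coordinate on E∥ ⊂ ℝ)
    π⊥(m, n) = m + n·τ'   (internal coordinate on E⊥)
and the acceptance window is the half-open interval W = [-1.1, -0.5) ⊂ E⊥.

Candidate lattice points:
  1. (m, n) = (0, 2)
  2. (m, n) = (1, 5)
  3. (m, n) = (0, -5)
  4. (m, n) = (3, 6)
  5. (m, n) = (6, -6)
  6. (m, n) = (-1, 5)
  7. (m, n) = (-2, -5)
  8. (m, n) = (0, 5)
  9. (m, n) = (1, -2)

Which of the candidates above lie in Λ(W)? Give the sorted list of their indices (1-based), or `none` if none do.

Compute τ' = (5−√29)/2 = -0.19258, so π⊥(m,n) = m -0.19258·n.
[1] lift (0,2): star map gives -0.38516; window check -1.1 ≤ -0.38516 < -0.5 is false → out
[2] lift (1,5): star map gives 0.03709; window check -1.1 ≤ 0.03709 < -0.5 is false → out
[3] lift (0,-5): star map gives 0.96291; window check -1.1 ≤ 0.96291 < -0.5 is false → out
[4] lift (3,6): star map gives 1.84451; window check -1.1 ≤ 1.84451 < -0.5 is false → out
[5] lift (6,-6): star map gives 7.15549; window check -1.1 ≤ 7.15549 < -0.5 is false → out
[6] lift (-1,5): star map gives -1.96291; window check -1.1 ≤ -1.96291 < -0.5 is false → out
[7] lift (-2,-5): star map gives -1.03709; window check -1.1 ≤ -1.03709 < -0.5 is true → IN Λ
[8] lift (0,5): star map gives -0.96291; window check -1.1 ≤ -0.96291 < -0.5 is true → IN Λ
[9] lift (1,-2): star map gives 1.38516; window check -1.1 ≤ 1.38516 < -0.5 is false → out

7, 8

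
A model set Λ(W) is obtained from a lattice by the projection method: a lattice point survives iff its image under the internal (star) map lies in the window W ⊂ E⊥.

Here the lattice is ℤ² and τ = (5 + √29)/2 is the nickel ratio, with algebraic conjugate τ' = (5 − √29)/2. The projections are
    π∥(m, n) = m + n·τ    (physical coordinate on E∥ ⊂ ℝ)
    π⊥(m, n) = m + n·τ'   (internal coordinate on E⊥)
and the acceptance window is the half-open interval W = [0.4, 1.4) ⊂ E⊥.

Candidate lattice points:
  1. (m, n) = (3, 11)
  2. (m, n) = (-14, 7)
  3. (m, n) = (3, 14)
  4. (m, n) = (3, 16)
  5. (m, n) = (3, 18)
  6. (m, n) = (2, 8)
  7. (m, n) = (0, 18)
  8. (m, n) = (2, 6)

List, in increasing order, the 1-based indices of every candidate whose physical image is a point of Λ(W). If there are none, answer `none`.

Numerically τ ≈ 5.1926 and τ' = −1/τ ≈ -0.1926.
#1 (3,11): internal coord 3 + (11)·τ' = +0.8816; +0.8816 ∈ [0.4, 1.4) → IN Λ
#2 (-14,7): internal coord -14 + (7)·τ' = -15.3481; -15.3481 ∉ [0.4, 1.4) → out
#3 (3,14): internal coord 3 + (14)·τ' = +0.3038; +0.3038 ∉ [0.4, 1.4) → out
#4 (3,16): internal coord 3 + (16)·τ' = -0.0813; -0.0813 ∉ [0.4, 1.4) → out
#5 (3,18): internal coord 3 + (18)·τ' = -0.4665; -0.4665 ∉ [0.4, 1.4) → out
#6 (2,8): internal coord 2 + (8)·τ' = +0.4593; +0.4593 ∈ [0.4, 1.4) → IN Λ
#7 (0,18): internal coord 0 + (18)·τ' = -3.4665; -3.4665 ∉ [0.4, 1.4) → out
#8 (2,6): internal coord 2 + (6)·τ' = +0.8445; +0.8445 ∈ [0.4, 1.4) → IN Λ

1, 6, 8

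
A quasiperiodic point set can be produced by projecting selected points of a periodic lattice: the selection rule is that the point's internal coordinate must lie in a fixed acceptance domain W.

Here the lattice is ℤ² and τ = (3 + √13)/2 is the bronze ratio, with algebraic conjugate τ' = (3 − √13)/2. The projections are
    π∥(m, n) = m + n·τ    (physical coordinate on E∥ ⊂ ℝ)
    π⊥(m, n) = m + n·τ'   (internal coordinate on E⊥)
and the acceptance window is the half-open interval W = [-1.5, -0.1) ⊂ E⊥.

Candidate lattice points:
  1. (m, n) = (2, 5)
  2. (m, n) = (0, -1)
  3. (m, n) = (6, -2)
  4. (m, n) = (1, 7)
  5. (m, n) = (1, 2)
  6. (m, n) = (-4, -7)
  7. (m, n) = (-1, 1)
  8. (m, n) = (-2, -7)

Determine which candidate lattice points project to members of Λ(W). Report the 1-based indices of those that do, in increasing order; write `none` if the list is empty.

Numerically τ ≈ 3.302776 and τ' = −1/τ ≈ -0.302776.
[1] lift (2,5): star map gives 0.486122; window check -1.5 ≤ 0.486122 < -0.1 is false → out
[2] lift (0,-1): star map gives 0.302776; window check -1.5 ≤ 0.302776 < -0.1 is false → out
[3] lift (6,-2): star map gives 6.605551; window check -1.5 ≤ 6.605551 < -0.1 is false → out
[4] lift (1,7): star map gives -1.119429; window check -1.5 ≤ -1.119429 < -0.1 is true → IN Λ
[5] lift (1,2): star map gives 0.394449; window check -1.5 ≤ 0.394449 < -0.1 is false → out
[6] lift (-4,-7): star map gives -1.880571; window check -1.5 ≤ -1.880571 < -0.1 is false → out
[7] lift (-1,1): star map gives -1.302776; window check -1.5 ≤ -1.302776 < -0.1 is true → IN Λ
[8] lift (-2,-7): star map gives 0.119429; window check -1.5 ≤ 0.119429 < -0.1 is false → out

4, 7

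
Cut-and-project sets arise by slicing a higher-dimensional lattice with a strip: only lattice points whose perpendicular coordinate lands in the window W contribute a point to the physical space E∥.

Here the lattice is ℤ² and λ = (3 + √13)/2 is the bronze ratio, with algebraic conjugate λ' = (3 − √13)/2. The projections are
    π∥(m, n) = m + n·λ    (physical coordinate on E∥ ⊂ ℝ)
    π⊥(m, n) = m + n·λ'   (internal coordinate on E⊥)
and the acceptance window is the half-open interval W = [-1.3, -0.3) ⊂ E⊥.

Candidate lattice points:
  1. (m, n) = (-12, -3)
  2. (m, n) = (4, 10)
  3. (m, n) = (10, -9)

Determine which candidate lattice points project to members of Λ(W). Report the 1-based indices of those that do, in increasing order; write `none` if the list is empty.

Numerically λ ≈ 3.3028 and λ' = −1/λ ≈ -0.3028.
candidate 1: (m,n)=(-12,-3) → π∥ = -12-3·λ ≈ -21.9083, π⊥ = -12-3·λ' ≈ -11.0917 ∉ [-1.3, -0.3) ⇒ out
candidate 2: (m,n)=(4,10) → π∥ = 4+10·λ ≈ 37.0278, π⊥ = 4+10·λ' ≈ 0.9722 ∉ [-1.3, -0.3) ⇒ out
candidate 3: (m,n)=(10,-9) → π∥ = 10-9·λ ≈ -19.7250, π⊥ = 10-9·λ' ≈ 12.7250 ∉ [-1.3, -0.3) ⇒ out

none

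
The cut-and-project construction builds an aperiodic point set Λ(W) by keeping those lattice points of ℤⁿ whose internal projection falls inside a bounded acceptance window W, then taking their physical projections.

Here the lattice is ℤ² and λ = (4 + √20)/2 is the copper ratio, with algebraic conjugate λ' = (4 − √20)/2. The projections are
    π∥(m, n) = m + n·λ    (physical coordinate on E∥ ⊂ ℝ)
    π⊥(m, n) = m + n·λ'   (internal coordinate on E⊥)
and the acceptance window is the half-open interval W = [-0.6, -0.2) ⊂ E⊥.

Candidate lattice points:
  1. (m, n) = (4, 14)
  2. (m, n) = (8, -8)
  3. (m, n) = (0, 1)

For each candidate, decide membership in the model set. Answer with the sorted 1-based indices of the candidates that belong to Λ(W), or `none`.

3

Compute λ' = (4−√20)/2 = -0.236068, so π⊥(m,n) = m -0.236068·n.
[1] lift (4,14): star map gives 0.695048; window check -0.6 ≤ 0.695048 < -0.2 is false → out
[2] lift (8,-8): star map gives 9.888544; window check -0.6 ≤ 9.888544 < -0.2 is false → out
[3] lift (0,1): star map gives -0.236068; window check -0.6 ≤ -0.236068 < -0.2 is true → IN Λ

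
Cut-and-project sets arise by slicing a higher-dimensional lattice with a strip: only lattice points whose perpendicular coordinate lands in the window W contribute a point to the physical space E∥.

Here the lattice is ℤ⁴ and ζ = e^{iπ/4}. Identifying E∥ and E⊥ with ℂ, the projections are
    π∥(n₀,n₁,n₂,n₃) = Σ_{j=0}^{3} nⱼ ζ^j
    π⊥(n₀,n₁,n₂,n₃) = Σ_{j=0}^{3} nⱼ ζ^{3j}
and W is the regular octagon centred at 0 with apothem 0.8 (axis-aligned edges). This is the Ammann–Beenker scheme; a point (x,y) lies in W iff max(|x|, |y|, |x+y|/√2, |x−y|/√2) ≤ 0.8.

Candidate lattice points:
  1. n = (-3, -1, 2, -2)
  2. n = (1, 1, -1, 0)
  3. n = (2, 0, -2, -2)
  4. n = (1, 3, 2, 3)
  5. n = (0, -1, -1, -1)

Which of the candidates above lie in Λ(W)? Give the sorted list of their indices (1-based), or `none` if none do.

5

π⊥(n) = n₀ + n₁ζ³ + n₂ζ⁶ + n₃ζ⁹ where ζ = e^{iπ/4}.
#1 (-3, -1, 2, -2): internal (-3.707107, -4.121320); octagon support 5.535534 vs apothem 0.8 → ∉ W
#2 (1, 1, -1, 0): internal (0.292893, 1.707107); octagon support 1.707107 vs apothem 0.8 → ∉ W
#3 (2, 0, -2, -2): internal (0.585786, 0.585786); octagon support 0.828427 vs apothem 0.8 → ∉ W
#4 (1, 3, 2, 3): internal (1.000000, 2.242641); octagon support 2.292893 vs apothem 0.8 → ∉ W
#5 (0, -1, -1, -1): internal (0.000000, -0.414214); octagon support 0.414214 vs apothem 0.8 → ∈ W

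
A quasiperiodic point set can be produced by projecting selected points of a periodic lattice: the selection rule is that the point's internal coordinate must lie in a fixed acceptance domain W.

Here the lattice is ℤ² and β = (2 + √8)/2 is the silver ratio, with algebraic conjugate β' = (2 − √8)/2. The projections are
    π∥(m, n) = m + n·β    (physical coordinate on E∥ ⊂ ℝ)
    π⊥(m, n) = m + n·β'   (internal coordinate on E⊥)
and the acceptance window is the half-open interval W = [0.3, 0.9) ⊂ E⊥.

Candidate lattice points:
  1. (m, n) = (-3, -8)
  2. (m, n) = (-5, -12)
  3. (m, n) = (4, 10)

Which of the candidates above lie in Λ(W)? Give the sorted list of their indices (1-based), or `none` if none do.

Compute β' = (2−√8)/2 = -0.41421, so π⊥(m,n) = m -0.41421·n.
candidate 1: (m,n)=(-3,-8) → π∥ = -3-8·β ≈ -22.31371, π⊥ = -3-8·β' ≈ 0.31371 ∈ [0.3, 0.9) ⇒ IN Λ
candidate 2: (m,n)=(-5,-12) → π∥ = -5-12·β ≈ -33.97056, π⊥ = -5-12·β' ≈ -0.02944 ∉ [0.3, 0.9) ⇒ out
candidate 3: (m,n)=(4,10) → π∥ = 4+10·β ≈ 28.14214, π⊥ = 4+10·β' ≈ -0.14214 ∉ [0.3, 0.9) ⇒ out

1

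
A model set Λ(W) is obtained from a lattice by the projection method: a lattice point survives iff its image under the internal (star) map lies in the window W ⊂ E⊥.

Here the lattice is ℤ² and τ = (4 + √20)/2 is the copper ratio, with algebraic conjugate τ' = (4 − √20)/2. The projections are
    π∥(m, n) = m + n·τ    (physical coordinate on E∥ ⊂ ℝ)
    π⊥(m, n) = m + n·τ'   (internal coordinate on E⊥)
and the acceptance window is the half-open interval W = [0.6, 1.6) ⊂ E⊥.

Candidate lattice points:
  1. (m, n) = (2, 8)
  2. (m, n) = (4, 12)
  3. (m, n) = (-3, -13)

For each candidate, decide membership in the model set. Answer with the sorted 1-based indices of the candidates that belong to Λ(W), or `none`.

Compute τ' = (4−√20)/2 = -0.2361, so π⊥(m,n) = m -0.2361·n.
candidate 1: (m,n)=(2,8) → π∥ = 2+8·τ ≈ 35.8885, π⊥ = 2+8·τ' ≈ 0.1115 ∉ [0.6, 1.6) ⇒ out
candidate 2: (m,n)=(4,12) → π∥ = 4+12·τ ≈ 54.8328, π⊥ = 4+12·τ' ≈ 1.1672 ∈ [0.6, 1.6) ⇒ IN Λ
candidate 3: (m,n)=(-3,-13) → π∥ = -3-13·τ ≈ -58.0689, π⊥ = -3-13·τ' ≈ 0.0689 ∉ [0.6, 1.6) ⇒ out

2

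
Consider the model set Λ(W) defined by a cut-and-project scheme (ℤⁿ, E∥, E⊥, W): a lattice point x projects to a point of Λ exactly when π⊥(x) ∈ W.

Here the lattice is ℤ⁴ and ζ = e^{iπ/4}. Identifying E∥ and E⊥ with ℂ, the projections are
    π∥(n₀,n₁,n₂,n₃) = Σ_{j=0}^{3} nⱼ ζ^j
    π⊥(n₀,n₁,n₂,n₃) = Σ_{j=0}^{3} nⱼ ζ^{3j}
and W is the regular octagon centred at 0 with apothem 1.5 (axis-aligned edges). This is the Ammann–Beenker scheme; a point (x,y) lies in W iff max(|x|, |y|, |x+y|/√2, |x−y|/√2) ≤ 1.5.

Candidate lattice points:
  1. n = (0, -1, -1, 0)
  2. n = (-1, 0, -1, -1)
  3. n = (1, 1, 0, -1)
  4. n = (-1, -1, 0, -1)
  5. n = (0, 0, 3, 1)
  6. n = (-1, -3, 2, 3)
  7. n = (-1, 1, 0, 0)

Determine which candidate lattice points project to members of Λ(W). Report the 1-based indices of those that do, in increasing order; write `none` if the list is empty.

Internal map: ζ^{3j} for j=0..3 gives (1,0), (−√2/2,√2/2), (0,−1), (√2/2,√2/2).
#1 (0, -1, -1, 0): internal (0.707107, 0.292893); octagon support 0.707107 vs apothem 1.5 → ∈ W
#2 (-1, 0, -1, -1): internal (-1.707107, 0.292893); octagon support 1.707107 vs apothem 1.5 → ∉ W
#3 (1, 1, 0, -1): internal (-0.414214, 0.000000); octagon support 0.414214 vs apothem 1.5 → ∈ W
#4 (-1, -1, 0, -1): internal (-1.000000, -1.414214); octagon support 1.707107 vs apothem 1.5 → ∉ W
#5 (0, 0, 3, 1): internal (0.707107, -2.292893); octagon support 2.292893 vs apothem 1.5 → ∉ W
#6 (-1, -3, 2, 3): internal (3.242641, -2.000000); octagon support 3.707107 vs apothem 1.5 → ∉ W
#7 (-1, 1, 0, 0): internal (-1.707107, 0.707107); octagon support 1.707107 vs apothem 1.5 → ∉ W

1, 3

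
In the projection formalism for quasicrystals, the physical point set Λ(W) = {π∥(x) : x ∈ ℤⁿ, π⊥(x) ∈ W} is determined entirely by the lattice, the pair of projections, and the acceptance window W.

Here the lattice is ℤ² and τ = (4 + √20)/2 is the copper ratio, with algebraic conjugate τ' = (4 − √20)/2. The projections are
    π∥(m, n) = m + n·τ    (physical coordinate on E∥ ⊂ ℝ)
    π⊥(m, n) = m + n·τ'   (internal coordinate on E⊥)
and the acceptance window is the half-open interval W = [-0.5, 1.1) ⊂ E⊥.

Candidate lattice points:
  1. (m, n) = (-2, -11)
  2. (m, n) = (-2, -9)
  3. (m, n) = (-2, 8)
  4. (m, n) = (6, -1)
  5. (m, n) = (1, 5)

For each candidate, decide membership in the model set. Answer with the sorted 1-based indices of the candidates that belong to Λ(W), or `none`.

1, 2, 5

τ' = (4−√20)/2 ≈ -0.2361.
[1] lift (-2,-11): star map gives 0.5967; window check -0.5 ≤ 0.5967 < 1.1 is true → IN Λ
[2] lift (-2,-9): star map gives 0.1246; window check -0.5 ≤ 0.1246 < 1.1 is true → IN Λ
[3] lift (-2,8): star map gives -3.8885; window check -0.5 ≤ -3.8885 < 1.1 is false → out
[4] lift (6,-1): star map gives 6.2361; window check -0.5 ≤ 6.2361 < 1.1 is false → out
[5] lift (1,5): star map gives -0.1803; window check -0.5 ≤ -0.1803 < 1.1 is true → IN Λ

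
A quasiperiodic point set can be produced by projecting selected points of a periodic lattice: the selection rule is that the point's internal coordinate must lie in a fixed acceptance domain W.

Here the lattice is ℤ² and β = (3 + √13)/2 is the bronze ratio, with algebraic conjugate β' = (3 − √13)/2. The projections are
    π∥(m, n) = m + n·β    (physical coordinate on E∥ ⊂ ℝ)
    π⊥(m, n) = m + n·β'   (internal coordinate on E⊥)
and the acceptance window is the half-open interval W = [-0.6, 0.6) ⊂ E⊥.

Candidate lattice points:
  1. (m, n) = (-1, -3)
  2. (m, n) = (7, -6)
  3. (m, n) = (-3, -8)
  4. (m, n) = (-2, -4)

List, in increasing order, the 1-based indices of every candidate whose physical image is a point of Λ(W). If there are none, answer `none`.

1, 3

Compute β' = (3−√13)/2 = -0.30278, so π⊥(m,n) = m -0.30278·n.
candidate 1: (m,n)=(-1,-3) → π∥ = -1-3·β ≈ -10.90833, π⊥ = -1-3·β' ≈ -0.09167 ∈ [-0.6, 0.6) ⇒ IN Λ
candidate 2: (m,n)=(7,-6) → π∥ = 7-6·β ≈ -12.81665, π⊥ = 7-6·β' ≈ 8.81665 ∉ [-0.6, 0.6) ⇒ out
candidate 3: (m,n)=(-3,-8) → π∥ = -3-8·β ≈ -29.42221, π⊥ = -3-8·β' ≈ -0.57779 ∈ [-0.6, 0.6) ⇒ IN Λ
candidate 4: (m,n)=(-2,-4) → π∥ = -2-4·β ≈ -15.21110, π⊥ = -2-4·β' ≈ -0.78890 ∉ [-0.6, 0.6) ⇒ out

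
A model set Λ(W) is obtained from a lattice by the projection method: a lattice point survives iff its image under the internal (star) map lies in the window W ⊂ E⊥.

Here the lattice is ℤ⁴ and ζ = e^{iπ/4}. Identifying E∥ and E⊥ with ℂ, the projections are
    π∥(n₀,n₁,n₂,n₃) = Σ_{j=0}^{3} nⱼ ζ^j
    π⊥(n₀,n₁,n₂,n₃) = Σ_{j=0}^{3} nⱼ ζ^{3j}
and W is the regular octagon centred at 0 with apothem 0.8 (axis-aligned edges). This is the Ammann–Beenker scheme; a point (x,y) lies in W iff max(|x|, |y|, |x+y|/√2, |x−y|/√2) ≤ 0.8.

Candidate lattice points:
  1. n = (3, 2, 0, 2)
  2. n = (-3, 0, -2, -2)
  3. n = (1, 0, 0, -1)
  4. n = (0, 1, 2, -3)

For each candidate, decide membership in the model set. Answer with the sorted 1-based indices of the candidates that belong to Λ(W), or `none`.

π⊥(n) = n₀ + n₁ζ³ + n₂ζ⁶ + n₃ζ⁹ where ζ = e^{iπ/4}.
#1 (3, 2, 0, 2): internal (3.0000, 2.8284); octagon support 4.1213 vs apothem 0.8 → ∉ W
#2 (-3, 0, -2, -2): internal (-4.4142, 0.5858); octagon support 4.4142 vs apothem 0.8 → ∉ W
#3 (1, 0, 0, -1): internal (0.2929, -0.7071); octagon support 0.7071 vs apothem 0.8 → ∈ W
#4 (0, 1, 2, -3): internal (-2.8284, -3.4142); octagon support 4.4142 vs apothem 0.8 → ∉ W

3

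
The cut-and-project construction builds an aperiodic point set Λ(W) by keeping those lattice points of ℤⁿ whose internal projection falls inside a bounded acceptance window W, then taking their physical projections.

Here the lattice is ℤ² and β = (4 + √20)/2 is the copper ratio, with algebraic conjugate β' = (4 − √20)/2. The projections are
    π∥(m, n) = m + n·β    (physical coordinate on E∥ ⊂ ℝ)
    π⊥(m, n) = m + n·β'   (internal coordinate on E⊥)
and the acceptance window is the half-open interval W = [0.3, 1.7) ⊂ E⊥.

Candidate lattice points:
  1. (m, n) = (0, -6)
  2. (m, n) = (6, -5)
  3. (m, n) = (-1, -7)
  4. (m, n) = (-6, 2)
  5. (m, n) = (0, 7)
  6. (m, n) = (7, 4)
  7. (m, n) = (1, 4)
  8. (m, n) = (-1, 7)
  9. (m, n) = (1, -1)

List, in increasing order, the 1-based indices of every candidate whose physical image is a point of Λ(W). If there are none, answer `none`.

1, 3, 9

Numerically β ≈ 4.23607 and β' = −1/β ≈ -0.23607.
candidate 1: (m,n)=(0,-6) → π∥ = 0-6·β ≈ -25.41641, π⊥ = 0-6·β' ≈ 1.41641 ∈ [0.3, 1.7) ⇒ IN Λ
candidate 2: (m,n)=(6,-5) → π∥ = 6-5·β ≈ -15.18034, π⊥ = 6-5·β' ≈ 7.18034 ∉ [0.3, 1.7) ⇒ out
candidate 3: (m,n)=(-1,-7) → π∥ = -1-7·β ≈ -30.65248, π⊥ = -1-7·β' ≈ 0.65248 ∈ [0.3, 1.7) ⇒ IN Λ
candidate 4: (m,n)=(-6,2) → π∥ = -6+2·β ≈ 2.47214, π⊥ = -6+2·β' ≈ -6.47214 ∉ [0.3, 1.7) ⇒ out
candidate 5: (m,n)=(0,7) → π∥ = 0+7·β ≈ 29.65248, π⊥ = 0+7·β' ≈ -1.65248 ∉ [0.3, 1.7) ⇒ out
candidate 6: (m,n)=(7,4) → π∥ = 7+4·β ≈ 23.94427, π⊥ = 7+4·β' ≈ 6.05573 ∉ [0.3, 1.7) ⇒ out
candidate 7: (m,n)=(1,4) → π∥ = 1+4·β ≈ 17.94427, π⊥ = 1+4·β' ≈ 0.05573 ∉ [0.3, 1.7) ⇒ out
candidate 8: (m,n)=(-1,7) → π∥ = -1+7·β ≈ 28.65248, π⊥ = -1+7·β' ≈ -2.65248 ∉ [0.3, 1.7) ⇒ out
candidate 9: (m,n)=(1,-1) → π∥ = 1-1·β ≈ -3.23607, π⊥ = 1-1·β' ≈ 1.23607 ∈ [0.3, 1.7) ⇒ IN Λ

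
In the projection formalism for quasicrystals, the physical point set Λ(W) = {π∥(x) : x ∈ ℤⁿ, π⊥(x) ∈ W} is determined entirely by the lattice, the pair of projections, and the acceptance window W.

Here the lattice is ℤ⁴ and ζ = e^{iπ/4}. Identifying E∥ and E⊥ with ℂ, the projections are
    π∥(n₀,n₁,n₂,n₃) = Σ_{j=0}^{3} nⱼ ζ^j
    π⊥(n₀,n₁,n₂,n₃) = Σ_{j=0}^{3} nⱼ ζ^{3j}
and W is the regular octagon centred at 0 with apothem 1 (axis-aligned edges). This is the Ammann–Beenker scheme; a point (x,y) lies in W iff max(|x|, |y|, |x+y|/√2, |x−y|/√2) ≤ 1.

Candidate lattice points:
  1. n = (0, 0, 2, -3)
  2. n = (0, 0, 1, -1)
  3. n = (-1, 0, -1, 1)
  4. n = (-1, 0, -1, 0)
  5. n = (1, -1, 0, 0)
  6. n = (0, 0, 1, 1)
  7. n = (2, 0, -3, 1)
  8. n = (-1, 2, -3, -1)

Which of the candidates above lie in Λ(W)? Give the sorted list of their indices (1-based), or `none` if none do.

6

With ζ = e^{iπ/4} the internal vectors are ζ^0,ζ^3,ζ^6,ζ^9.
#1 (0, 0, 2, -3): internal (-2.1213, -4.1213); octagon support 4.4142 vs apothem 1 → ∉ W
#2 (0, 0, 1, -1): internal (-0.7071, -1.7071); octagon support 1.7071 vs apothem 1 → ∉ W
#3 (-1, 0, -1, 1): internal (-0.2929, 1.7071); octagon support 1.7071 vs apothem 1 → ∉ W
#4 (-1, 0, -1, 0): internal (-1.0000, 1.0000); octagon support 1.4142 vs apothem 1 → ∉ W
#5 (1, -1, 0, 0): internal (1.7071, -0.7071); octagon support 1.7071 vs apothem 1 → ∉ W
#6 (0, 0, 1, 1): internal (0.7071, -0.2929); octagon support 0.7071 vs apothem 1 → ∈ W
#7 (2, 0, -3, 1): internal (2.7071, 3.7071); octagon support 4.5355 vs apothem 1 → ∉ W
#8 (-1, 2, -3, -1): internal (-3.1213, 3.7071); octagon support 4.8284 vs apothem 1 → ∉ W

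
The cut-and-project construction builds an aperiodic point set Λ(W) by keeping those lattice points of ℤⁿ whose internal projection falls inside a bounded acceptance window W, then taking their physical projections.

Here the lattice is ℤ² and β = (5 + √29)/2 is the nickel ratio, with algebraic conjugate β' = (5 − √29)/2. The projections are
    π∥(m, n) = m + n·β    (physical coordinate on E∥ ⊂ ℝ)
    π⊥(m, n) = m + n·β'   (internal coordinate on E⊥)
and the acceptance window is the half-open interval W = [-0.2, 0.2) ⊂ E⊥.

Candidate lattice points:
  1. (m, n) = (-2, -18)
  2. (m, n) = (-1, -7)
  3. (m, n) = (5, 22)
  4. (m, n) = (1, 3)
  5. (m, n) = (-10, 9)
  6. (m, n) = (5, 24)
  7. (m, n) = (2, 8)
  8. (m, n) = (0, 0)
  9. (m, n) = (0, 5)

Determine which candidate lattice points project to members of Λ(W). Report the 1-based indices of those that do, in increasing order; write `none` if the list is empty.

8

Numerically β ≈ 5.192582 and β' = −1/β ≈ -0.192582.
[1] lift (-2,-18): star map gives 1.466483; window check -0.2 ≤ 1.466483 < 0.2 is false → out
[2] lift (-1,-7): star map gives 0.348077; window check -0.2 ≤ 0.348077 < 0.2 is false → out
[3] lift (5,22): star map gives 0.763187; window check -0.2 ≤ 0.763187 < 0.2 is false → out
[4] lift (1,3): star map gives 0.422253; window check -0.2 ≤ 0.422253 < 0.2 is false → out
[5] lift (-10,9): star map gives -11.733242; window check -0.2 ≤ -11.733242 < 0.2 is false → out
[6] lift (5,24): star map gives 0.378022; window check -0.2 ≤ 0.378022 < 0.2 is false → out
[7] lift (2,8): star map gives 0.459341; window check -0.2 ≤ 0.459341 < 0.2 is false → out
[8] lift (0,0): star map gives 0.000000; window check -0.2 ≤ 0.000000 < 0.2 is true → IN Λ
[9] lift (0,5): star map gives -0.962912; window check -0.2 ≤ -0.962912 < 0.2 is false → out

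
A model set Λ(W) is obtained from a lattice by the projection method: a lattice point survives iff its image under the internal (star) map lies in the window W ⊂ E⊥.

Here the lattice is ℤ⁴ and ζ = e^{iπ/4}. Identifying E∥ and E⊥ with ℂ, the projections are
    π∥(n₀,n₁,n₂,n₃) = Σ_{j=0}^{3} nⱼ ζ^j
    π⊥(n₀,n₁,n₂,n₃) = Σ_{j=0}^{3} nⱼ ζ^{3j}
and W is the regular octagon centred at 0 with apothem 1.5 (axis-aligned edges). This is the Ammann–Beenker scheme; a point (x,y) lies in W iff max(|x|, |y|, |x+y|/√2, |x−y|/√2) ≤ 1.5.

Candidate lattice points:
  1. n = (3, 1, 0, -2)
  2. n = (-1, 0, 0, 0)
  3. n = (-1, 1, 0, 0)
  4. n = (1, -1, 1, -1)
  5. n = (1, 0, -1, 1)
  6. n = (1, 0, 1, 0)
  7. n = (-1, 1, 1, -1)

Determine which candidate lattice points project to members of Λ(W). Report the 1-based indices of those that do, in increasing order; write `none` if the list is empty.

1, 2, 6

π⊥(n) = n₀ + n₁ζ³ + n₂ζ⁶ + n₃ζ⁹ where ζ = e^{iπ/4}.
candidate 1: n = (3, 1, 0, -2) → π⊥ ≈ (+0.878680, -0.707107); max(|x|,|y|,|x±y|/√2) = 1.121320 ≤ 1.5 ⇒ ∈ W
candidate 2: n = (-1, 0, 0, 0) → π⊥ ≈ (-1.000000, +0.000000); max(|x|,|y|,|x±y|/√2) = 1.000000 ≤ 1.5 ⇒ ∈ W
candidate 3: n = (-1, 1, 0, 0) → π⊥ ≈ (-1.707107, +0.707107); max(|x|,|y|,|x±y|/√2) = 1.707107 > 1.5 ⇒ ∉ W
candidate 4: n = (1, -1, 1, -1) → π⊥ ≈ (+1.000000, -2.414214); max(|x|,|y|,|x±y|/√2) = 2.414214 > 1.5 ⇒ ∉ W
candidate 5: n = (1, 0, -1, 1) → π⊥ ≈ (+1.707107, +1.707107); max(|x|,|y|,|x±y|/√2) = 2.414214 > 1.5 ⇒ ∉ W
candidate 6: n = (1, 0, 1, 0) → π⊥ ≈ (+1.000000, -1.000000); max(|x|,|y|,|x±y|/√2) = 1.414214 ≤ 1.5 ⇒ ∈ W
candidate 7: n = (-1, 1, 1, -1) → π⊥ ≈ (-2.414214, -1.000000); max(|x|,|y|,|x±y|/√2) = 2.414214 > 1.5 ⇒ ∉ W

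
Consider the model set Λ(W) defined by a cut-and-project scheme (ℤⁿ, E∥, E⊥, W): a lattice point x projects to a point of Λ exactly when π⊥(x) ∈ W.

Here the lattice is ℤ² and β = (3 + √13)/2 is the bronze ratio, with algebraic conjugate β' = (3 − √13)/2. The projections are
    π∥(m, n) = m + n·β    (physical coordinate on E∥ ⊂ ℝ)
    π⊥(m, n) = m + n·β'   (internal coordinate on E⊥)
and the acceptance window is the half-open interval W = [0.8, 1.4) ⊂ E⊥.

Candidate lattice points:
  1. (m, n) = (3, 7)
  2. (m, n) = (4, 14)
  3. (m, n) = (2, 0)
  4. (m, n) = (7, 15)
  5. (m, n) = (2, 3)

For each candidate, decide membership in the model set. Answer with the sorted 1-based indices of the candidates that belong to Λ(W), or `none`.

1, 5

Compute β' = (3−√13)/2 = -0.302776, so π⊥(m,n) = m -0.302776·n.
[1] lift (3,7): star map gives 0.880571; window check 0.8 ≤ 0.880571 < 1.4 is true → IN Λ
[2] lift (4,14): star map gives -0.238859; window check 0.8 ≤ -0.238859 < 1.4 is false → out
[3] lift (2,0): star map gives 2.000000; window check 0.8 ≤ 2.000000 < 1.4 is false → out
[4] lift (7,15): star map gives 2.458365; window check 0.8 ≤ 2.458365 < 1.4 is false → out
[5] lift (2,3): star map gives 1.091673; window check 0.8 ≤ 1.091673 < 1.4 is true → IN Λ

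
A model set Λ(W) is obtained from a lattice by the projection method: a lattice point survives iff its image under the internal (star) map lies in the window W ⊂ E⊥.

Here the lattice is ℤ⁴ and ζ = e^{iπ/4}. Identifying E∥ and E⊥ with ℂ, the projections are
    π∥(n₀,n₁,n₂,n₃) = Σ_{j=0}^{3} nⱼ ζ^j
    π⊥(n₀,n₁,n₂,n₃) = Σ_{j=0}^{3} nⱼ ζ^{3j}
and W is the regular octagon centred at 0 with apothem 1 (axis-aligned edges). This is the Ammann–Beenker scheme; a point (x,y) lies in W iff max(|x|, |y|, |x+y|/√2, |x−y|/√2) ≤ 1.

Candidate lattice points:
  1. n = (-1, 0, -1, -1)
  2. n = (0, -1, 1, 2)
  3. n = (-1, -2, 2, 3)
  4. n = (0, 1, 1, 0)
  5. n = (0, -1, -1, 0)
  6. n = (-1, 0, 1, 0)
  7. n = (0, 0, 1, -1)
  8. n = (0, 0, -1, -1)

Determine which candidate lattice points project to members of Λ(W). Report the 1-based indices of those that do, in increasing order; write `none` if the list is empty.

With ζ = e^{iπ/4} the internal vectors are ζ^0,ζ^3,ζ^6,ζ^9.
candidate 1: n = (-1, 0, -1, -1) → π⊥ ≈ (-1.707107, +0.292893); max(|x|,|y|,|x±y|/√2) = 1.707107 > 1 ⇒ ∉ W
candidate 2: n = (0, -1, 1, 2) → π⊥ ≈ (+2.121320, -0.292893); max(|x|,|y|,|x±y|/√2) = 2.121320 > 1 ⇒ ∉ W
candidate 3: n = (-1, -2, 2, 3) → π⊥ ≈ (+2.535534, -1.292893); max(|x|,|y|,|x±y|/√2) = 2.707107 > 1 ⇒ ∉ W
candidate 4: n = (0, 1, 1, 0) → π⊥ ≈ (-0.707107, -0.292893); max(|x|,|y|,|x±y|/√2) = 0.707107 ≤ 1 ⇒ ∈ W
candidate 5: n = (0, -1, -1, 0) → π⊥ ≈ (+0.707107, +0.292893); max(|x|,|y|,|x±y|/√2) = 0.707107 ≤ 1 ⇒ ∈ W
candidate 6: n = (-1, 0, 1, 0) → π⊥ ≈ (-1.000000, -1.000000); max(|x|,|y|,|x±y|/√2) = 1.414214 > 1 ⇒ ∉ W
candidate 7: n = (0, 0, 1, -1) → π⊥ ≈ (-0.707107, -1.707107); max(|x|,|y|,|x±y|/√2) = 1.707107 > 1 ⇒ ∉ W
candidate 8: n = (0, 0, -1, -1) → π⊥ ≈ (-0.707107, +0.292893); max(|x|,|y|,|x±y|/√2) = 0.707107 ≤ 1 ⇒ ∈ W

4, 5, 8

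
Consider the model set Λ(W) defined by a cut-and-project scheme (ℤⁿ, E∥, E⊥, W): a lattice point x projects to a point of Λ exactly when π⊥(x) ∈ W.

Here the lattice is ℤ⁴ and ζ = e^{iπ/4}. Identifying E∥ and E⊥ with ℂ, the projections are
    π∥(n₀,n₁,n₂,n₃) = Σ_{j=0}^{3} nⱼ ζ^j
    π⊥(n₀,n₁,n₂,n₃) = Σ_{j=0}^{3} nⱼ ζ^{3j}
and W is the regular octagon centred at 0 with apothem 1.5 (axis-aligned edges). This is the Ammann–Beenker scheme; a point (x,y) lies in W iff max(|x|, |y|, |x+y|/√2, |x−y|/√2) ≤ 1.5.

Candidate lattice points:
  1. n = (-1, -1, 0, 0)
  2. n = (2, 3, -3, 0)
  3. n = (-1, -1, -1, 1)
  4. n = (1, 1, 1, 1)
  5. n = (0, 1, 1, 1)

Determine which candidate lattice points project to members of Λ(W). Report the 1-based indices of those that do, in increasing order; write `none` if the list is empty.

1, 3, 4, 5

π⊥(n) = n₀ + n₁ζ³ + n₂ζ⁶ + n₃ζ⁹ where ζ = e^{iπ/4}.
#1 (-1, -1, 0, 0): internal (-0.2929, -0.7071); octagon support 0.7071 vs apothem 1.5 → ∈ W
#2 (2, 3, -3, 0): internal (-0.1213, 5.1213); octagon support 5.1213 vs apothem 1.5 → ∉ W
#3 (-1, -1, -1, 1): internal (0.4142, 1.0000); octagon support 1.0000 vs apothem 1.5 → ∈ W
#4 (1, 1, 1, 1): internal (1.0000, 0.4142); octagon support 1.0000 vs apothem 1.5 → ∈ W
#5 (0, 1, 1, 1): internal (0.0000, 0.4142); octagon support 0.4142 vs apothem 1.5 → ∈ W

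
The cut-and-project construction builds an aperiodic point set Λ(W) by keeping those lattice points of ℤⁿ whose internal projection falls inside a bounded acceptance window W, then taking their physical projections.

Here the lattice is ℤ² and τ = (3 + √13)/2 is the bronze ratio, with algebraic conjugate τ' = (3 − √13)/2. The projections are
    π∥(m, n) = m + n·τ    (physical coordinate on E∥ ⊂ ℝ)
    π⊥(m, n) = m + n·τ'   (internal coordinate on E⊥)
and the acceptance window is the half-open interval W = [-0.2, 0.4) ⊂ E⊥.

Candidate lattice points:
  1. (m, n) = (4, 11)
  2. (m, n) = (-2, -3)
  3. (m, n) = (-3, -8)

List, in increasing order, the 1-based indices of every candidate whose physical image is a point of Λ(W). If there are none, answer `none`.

none

Numerically τ ≈ 3.302776 and τ' = −1/τ ≈ -0.302776.
#1 (4,11): internal coord 4 + (11)·τ' = +0.669468; +0.669468 ∉ [-0.2, 0.4) → out
#2 (-2,-3): internal coord -2 + (-3)·τ' = -1.091673; -1.091673 ∉ [-0.2, 0.4) → out
#3 (-3,-8): internal coord -3 + (-8)·τ' = -0.577795; -0.577795 ∉ [-0.2, 0.4) → out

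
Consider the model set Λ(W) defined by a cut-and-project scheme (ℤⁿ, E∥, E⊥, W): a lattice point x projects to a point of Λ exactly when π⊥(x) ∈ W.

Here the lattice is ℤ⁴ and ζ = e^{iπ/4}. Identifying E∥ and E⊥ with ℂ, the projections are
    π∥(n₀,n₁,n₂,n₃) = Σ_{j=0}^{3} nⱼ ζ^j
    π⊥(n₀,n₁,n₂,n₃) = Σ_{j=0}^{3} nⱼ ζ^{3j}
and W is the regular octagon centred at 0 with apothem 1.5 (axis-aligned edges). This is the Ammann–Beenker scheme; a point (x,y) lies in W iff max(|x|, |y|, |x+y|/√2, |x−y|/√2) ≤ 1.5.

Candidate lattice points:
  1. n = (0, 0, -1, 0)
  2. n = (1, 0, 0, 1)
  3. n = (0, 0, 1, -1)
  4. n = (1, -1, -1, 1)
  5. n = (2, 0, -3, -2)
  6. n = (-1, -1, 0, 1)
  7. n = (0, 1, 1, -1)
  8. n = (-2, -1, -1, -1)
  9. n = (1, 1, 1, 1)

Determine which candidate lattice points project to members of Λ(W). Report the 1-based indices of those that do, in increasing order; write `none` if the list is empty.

1, 6, 9

π⊥(n) = n₀ + n₁ζ³ + n₂ζ⁶ + n₃ζ⁹ where ζ = e^{iπ/4}.
candidate 1: n = (0, 0, -1, 0) → π⊥ ≈ (+0.000000, +1.000000); max(|x|,|y|,|x±y|/√2) = 1.000000 ≤ 1.5 ⇒ ∈ W
candidate 2: n = (1, 0, 0, 1) → π⊥ ≈ (+1.707107, +0.707107); max(|x|,|y|,|x±y|/√2) = 1.707107 > 1.5 ⇒ ∉ W
candidate 3: n = (0, 0, 1, -1) → π⊥ ≈ (-0.707107, -1.707107); max(|x|,|y|,|x±y|/√2) = 1.707107 > 1.5 ⇒ ∉ W
candidate 4: n = (1, -1, -1, 1) → π⊥ ≈ (+2.414214, +1.000000); max(|x|,|y|,|x±y|/√2) = 2.414214 > 1.5 ⇒ ∉ W
candidate 5: n = (2, 0, -3, -2) → π⊥ ≈ (+0.585786, +1.585786); max(|x|,|y|,|x±y|/√2) = 1.585786 > 1.5 ⇒ ∉ W
candidate 6: n = (-1, -1, 0, 1) → π⊥ ≈ (+0.414214, +0.000000); max(|x|,|y|,|x±y|/√2) = 0.414214 ≤ 1.5 ⇒ ∈ W
candidate 7: n = (0, 1, 1, -1) → π⊥ ≈ (-1.414214, -1.000000); max(|x|,|y|,|x±y|/√2) = 1.707107 > 1.5 ⇒ ∉ W
candidate 8: n = (-2, -1, -1, -1) → π⊥ ≈ (-2.000000, -0.414214); max(|x|,|y|,|x±y|/√2) = 2.000000 > 1.5 ⇒ ∉ W
candidate 9: n = (1, 1, 1, 1) → π⊥ ≈ (+1.000000, +0.414214); max(|x|,|y|,|x±y|/√2) = 1.000000 ≤ 1.5 ⇒ ∈ W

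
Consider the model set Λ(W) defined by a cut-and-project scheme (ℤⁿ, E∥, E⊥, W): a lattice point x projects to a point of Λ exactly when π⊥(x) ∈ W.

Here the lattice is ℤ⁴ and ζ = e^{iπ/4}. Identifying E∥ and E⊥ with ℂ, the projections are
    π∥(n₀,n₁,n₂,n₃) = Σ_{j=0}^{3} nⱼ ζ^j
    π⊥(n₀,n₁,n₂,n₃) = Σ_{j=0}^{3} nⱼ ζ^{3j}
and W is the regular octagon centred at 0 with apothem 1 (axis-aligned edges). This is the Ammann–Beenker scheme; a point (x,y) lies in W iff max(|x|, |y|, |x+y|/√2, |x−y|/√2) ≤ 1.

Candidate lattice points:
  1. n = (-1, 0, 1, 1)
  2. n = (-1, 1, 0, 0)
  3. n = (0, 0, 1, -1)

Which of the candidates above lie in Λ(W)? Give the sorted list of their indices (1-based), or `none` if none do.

1

π⊥(n) = n₀ + n₁ζ³ + n₂ζ⁶ + n₃ζ⁹ where ζ = e^{iπ/4}.
#1 (-1, 0, 1, 1): internal (-0.29289, -0.29289); octagon support 0.41421 vs apothem 1 → ∈ W
#2 (-1, 1, 0, 0): internal (-1.70711, 0.70711); octagon support 1.70711 vs apothem 1 → ∉ W
#3 (0, 0, 1, -1): internal (-0.70711, -1.70711); octagon support 1.70711 vs apothem 1 → ∉ W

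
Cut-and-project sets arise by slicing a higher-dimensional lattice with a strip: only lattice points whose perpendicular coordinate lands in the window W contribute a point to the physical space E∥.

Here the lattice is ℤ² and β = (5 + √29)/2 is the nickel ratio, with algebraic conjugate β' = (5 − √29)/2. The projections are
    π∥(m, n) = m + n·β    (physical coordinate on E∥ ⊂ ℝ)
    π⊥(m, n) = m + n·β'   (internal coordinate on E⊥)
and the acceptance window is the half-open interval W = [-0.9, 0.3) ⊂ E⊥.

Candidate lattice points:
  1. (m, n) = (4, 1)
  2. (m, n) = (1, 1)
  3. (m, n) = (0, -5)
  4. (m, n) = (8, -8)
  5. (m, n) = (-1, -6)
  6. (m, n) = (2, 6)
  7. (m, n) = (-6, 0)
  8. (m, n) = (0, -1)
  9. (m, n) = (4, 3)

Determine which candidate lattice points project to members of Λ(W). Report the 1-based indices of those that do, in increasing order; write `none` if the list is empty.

5, 8

Numerically β ≈ 5.1926 and β' = −1/β ≈ -0.1926.
[1] lift (4,1): star map gives 3.8074; window check -0.9 ≤ 3.8074 < 0.3 is false → out
[2] lift (1,1): star map gives 0.8074; window check -0.9 ≤ 0.8074 < 0.3 is false → out
[3] lift (0,-5): star map gives 0.9629; window check -0.9 ≤ 0.9629 < 0.3 is false → out
[4] lift (8,-8): star map gives 9.5407; window check -0.9 ≤ 9.5407 < 0.3 is false → out
[5] lift (-1,-6): star map gives 0.1555; window check -0.9 ≤ 0.1555 < 0.3 is true → IN Λ
[6] lift (2,6): star map gives 0.8445; window check -0.9 ≤ 0.8445 < 0.3 is false → out
[7] lift (-6,0): star map gives -6.0000; window check -0.9 ≤ -6.0000 < 0.3 is false → out
[8] lift (0,-1): star map gives 0.1926; window check -0.9 ≤ 0.1926 < 0.3 is true → IN Λ
[9] lift (4,3): star map gives 3.4223; window check -0.9 ≤ 3.4223 < 0.3 is false → out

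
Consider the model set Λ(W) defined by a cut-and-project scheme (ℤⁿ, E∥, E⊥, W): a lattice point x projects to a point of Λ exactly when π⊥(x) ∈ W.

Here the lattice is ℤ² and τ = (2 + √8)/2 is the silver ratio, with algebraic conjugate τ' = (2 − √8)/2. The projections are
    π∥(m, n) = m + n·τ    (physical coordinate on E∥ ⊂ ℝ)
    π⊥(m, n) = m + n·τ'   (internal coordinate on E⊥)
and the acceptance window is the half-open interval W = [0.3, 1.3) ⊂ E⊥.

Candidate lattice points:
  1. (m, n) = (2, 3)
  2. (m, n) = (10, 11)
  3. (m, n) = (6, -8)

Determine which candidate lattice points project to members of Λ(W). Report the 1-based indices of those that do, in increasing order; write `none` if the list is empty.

Compute τ' = (2−√8)/2 = -0.414214, so π⊥(m,n) = m -0.414214·n.
candidate 1: (m,n)=(2,3) → π∥ = 2+3·τ ≈ 9.242641, π⊥ = 2+3·τ' ≈ 0.757359 ∈ [0.3, 1.3) ⇒ IN Λ
candidate 2: (m,n)=(10,11) → π∥ = 10+11·τ ≈ 36.556349, π⊥ = 10+11·τ' ≈ 5.443651 ∉ [0.3, 1.3) ⇒ out
candidate 3: (m,n)=(6,-8) → π∥ = 6-8·τ ≈ -13.313708, π⊥ = 6-8·τ' ≈ 9.313708 ∉ [0.3, 1.3) ⇒ out

1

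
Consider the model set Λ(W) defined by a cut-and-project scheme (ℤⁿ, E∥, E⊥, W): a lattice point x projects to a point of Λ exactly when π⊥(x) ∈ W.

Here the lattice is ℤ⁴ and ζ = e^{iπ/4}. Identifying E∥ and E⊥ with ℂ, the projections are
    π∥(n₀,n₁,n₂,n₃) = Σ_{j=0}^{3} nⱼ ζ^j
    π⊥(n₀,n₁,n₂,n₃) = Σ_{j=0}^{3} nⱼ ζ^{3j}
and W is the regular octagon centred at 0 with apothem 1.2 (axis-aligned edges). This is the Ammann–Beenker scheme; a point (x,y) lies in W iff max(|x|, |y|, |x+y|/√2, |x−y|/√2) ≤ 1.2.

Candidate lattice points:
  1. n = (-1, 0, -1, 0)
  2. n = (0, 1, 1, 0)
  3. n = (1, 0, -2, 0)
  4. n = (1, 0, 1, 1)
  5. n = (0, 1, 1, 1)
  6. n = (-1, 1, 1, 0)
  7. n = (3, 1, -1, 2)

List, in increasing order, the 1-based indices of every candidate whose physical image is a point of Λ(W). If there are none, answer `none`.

2, 5

Internal map: ζ^{3j} for j=0..3 gives (1,0), (−√2/2,√2/2), (0,−1), (√2/2,√2/2).
#1 (-1, 0, -1, 0): internal (-1.000000, 1.000000); octagon support 1.414214 vs apothem 1.2 → ∉ W
#2 (0, 1, 1, 0): internal (-0.707107, -0.292893); octagon support 0.707107 vs apothem 1.2 → ∈ W
#3 (1, 0, -2, 0): internal (1.000000, 2.000000); octagon support 2.121320 vs apothem 1.2 → ∉ W
#4 (1, 0, 1, 1): internal (1.707107, -0.292893); octagon support 1.707107 vs apothem 1.2 → ∉ W
#5 (0, 1, 1, 1): internal (0.000000, 0.414214); octagon support 0.414214 vs apothem 1.2 → ∈ W
#6 (-1, 1, 1, 0): internal (-1.707107, -0.292893); octagon support 1.707107 vs apothem 1.2 → ∉ W
#7 (3, 1, -1, 2): internal (3.707107, 3.121320); octagon support 4.828427 vs apothem 1.2 → ∉ W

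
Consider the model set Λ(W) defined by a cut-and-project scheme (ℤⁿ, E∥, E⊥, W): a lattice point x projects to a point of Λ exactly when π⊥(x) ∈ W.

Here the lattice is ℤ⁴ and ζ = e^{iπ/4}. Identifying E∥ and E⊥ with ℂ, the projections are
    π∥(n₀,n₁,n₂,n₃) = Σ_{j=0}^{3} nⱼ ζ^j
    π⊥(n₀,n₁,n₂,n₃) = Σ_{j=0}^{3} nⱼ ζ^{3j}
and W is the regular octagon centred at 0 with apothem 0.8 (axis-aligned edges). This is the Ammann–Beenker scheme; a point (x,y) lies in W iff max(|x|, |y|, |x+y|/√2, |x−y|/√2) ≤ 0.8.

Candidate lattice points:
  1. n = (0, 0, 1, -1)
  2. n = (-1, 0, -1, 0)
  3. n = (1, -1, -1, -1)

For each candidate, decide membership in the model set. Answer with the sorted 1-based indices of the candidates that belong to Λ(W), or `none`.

π⊥(n) = n₀ + n₁ζ³ + n₂ζ⁶ + n₃ζ⁹ where ζ = e^{iπ/4}.
#1 (0, 0, 1, -1): internal (-0.7071, -1.7071); octagon support 1.7071 vs apothem 0.8 → ∉ W
#2 (-1, 0, -1, 0): internal (-1.0000, 1.0000); octagon support 1.4142 vs apothem 0.8 → ∉ W
#3 (1, -1, -1, -1): internal (1.0000, -0.4142); octagon support 1.0000 vs apothem 0.8 → ∉ W

none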